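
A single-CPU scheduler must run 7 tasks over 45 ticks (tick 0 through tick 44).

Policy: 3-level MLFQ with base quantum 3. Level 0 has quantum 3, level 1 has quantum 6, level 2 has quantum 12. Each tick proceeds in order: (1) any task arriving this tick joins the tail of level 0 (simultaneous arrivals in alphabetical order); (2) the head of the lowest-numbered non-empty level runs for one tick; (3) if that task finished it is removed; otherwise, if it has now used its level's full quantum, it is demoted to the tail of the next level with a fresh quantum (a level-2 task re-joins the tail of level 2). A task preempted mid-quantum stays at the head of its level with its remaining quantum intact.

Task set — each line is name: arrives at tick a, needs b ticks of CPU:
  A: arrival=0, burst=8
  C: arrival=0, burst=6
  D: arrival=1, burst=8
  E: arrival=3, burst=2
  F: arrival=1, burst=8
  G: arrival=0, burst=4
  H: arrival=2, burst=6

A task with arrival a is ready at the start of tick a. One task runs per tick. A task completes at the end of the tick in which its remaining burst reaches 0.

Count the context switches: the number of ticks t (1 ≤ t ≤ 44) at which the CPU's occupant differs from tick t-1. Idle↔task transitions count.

context switches = 13

t=0: L0/L1/L2 = ACG/-/- → run A
t=1: L0/L1/L2 = ACGDF/-/- → run A
t=2: L0/L1/L2 = ACGDFH/-/- → run A
t=3: L0/L1/L2 = CGDFHE/A/- → run C
t=4: L0/L1/L2 = CGDFHE/A/- → run C
t=5: L0/L1/L2 = CGDFHE/A/- → run C
t=6: L0/L1/L2 = GDFHE/AC/- → run G
t=7: L0/L1/L2 = GDFHE/AC/- → run G
t=8: L0/L1/L2 = GDFHE/AC/- → run G
t=9: L0/L1/L2 = DFHE/ACG/- → run D
t=10: L0/L1/L2 = DFHE/ACG/- → run D
t=11: L0/L1/L2 = DFHE/ACG/- → run D
t=12: L0/L1/L2 = FHE/ACGD/- → run F
t=13: L0/L1/L2 = FHE/ACGD/- → run F
t=14: L0/L1/L2 = FHE/ACGD/- → run F
t=15: L0/L1/L2 = HE/ACGDF/- → run H
t=16: L0/L1/L2 = HE/ACGDF/- → run H
t=17: L0/L1/L2 = HE/ACGDF/- → run H
t=18: L0/L1/L2 = E/ACGDFH/- → run E
t=19: L0/L1/L2 = E/ACGDFH/- → run E
t=20: L0/L1/L2 = -/ACGDFH/- → run A
t=21: L0/L1/L2 = -/ACGDFH/- → run A
t=22: L0/L1/L2 = -/ACGDFH/- → run A
t=23: L0/L1/L2 = -/ACGDFH/- → run A
t=24: L0/L1/L2 = -/ACGDFH/- → run A
t=25: L0/L1/L2 = -/CGDFH/- → run C
t=26: L0/L1/L2 = -/CGDFH/- → run C
t=27: L0/L1/L2 = -/CGDFH/- → run C
t=28: L0/L1/L2 = -/GDFH/- → run G
t=29: L0/L1/L2 = -/DFH/- → run D
t=30: L0/L1/L2 = -/DFH/- → run D
t=31: L0/L1/L2 = -/DFH/- → run D
t=32: L0/L1/L2 = -/DFH/- → run D
t=33: L0/L1/L2 = -/DFH/- → run D
t=34: L0/L1/L2 = -/FH/- → run F
t=35: L0/L1/L2 = -/FH/- → run F
t=36: L0/L1/L2 = -/FH/- → run F
t=37: L0/L1/L2 = -/FH/- → run F
t=38: L0/L1/L2 = -/FH/- → run F
t=39: L0/L1/L2 = -/H/- → run H
t=40: L0/L1/L2 = -/H/- → run H
t=41: L0/L1/L2 = -/H/- → run H
t=42: (idle)
t=43: (idle)
t=44: (idle)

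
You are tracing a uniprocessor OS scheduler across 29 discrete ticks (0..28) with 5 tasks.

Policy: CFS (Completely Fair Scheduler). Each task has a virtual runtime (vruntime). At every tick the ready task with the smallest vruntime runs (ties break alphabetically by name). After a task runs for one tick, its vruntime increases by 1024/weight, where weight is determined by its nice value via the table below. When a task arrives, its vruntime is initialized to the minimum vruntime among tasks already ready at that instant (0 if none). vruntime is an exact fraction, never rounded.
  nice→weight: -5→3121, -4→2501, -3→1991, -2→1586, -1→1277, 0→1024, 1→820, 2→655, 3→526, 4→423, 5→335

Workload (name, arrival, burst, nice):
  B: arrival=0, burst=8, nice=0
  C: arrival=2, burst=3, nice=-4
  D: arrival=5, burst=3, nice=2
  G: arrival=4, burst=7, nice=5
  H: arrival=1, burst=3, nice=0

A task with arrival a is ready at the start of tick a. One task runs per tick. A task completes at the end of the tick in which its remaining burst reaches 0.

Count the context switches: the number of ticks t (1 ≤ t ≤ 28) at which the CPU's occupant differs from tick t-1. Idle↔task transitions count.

t=0: vr[B=0] → run B
t=1: vr[B=1 H=1] → run B
t=2: vr[B=2 C=1 H=1] → run C
t=3: vr[B=2 C=3525/2501 H=1] → run H
t=4: vr[B=2 C=3525/2501 G=3525/2501 H=2] → run C
t=5: vr[B=2 C=4549/2501 D=3525/2501 G=3525/2501 H=2] → run D
t=6: vr[B=2 C=4549/2501 D=4869899/1638155 G=3525/2501 H=2] → run G
t=7: vr[B=2 C=4549/2501 D=4869899/1638155 G=3741899/837835 H=2] → run C
t=8: vr[B=2 D=4869899/1638155 G=3741899/837835 H=2] → run B
t=9: vr[B=3 D=4869899/1638155 G=3741899/837835 H=2] → run H
t=10: vr[B=3 D=4869899/1638155 G=3741899/837835 H=3] → run D
t=11: vr[B=3 D=7430923/1638155 G=3741899/837835 H=3] → run B
t=12: vr[B=4 D=7430923/1638155 G=3741899/837835 H=3] → run H
t=13: vr[B=4 D=7430923/1638155 G=3741899/837835] → run B
t=14: vr[B=5 D=7430923/1638155 G=3741899/837835] → run G
t=15: vr[B=5 D=7430923/1638155 G=6302923/837835] → run D
t=16: vr[B=5 G=6302923/837835] → run B
t=17: vr[B=6 G=6302923/837835] → run B
t=18: vr[B=7 G=6302923/837835] → run B
t=19: vr[G=6302923/837835] → run G
t=20: vr[G=8863947/837835] → run G
t=21: vr[G=11424971/837835] → run G
t=22: vr[G=2797199/167567] → run G
t=23: vr[G=16547019/837835] → run G
t=24: (idle)
t=25: (idle)
t=26: (idle)
t=27: (idle)
t=28: (idle)

context switches = 17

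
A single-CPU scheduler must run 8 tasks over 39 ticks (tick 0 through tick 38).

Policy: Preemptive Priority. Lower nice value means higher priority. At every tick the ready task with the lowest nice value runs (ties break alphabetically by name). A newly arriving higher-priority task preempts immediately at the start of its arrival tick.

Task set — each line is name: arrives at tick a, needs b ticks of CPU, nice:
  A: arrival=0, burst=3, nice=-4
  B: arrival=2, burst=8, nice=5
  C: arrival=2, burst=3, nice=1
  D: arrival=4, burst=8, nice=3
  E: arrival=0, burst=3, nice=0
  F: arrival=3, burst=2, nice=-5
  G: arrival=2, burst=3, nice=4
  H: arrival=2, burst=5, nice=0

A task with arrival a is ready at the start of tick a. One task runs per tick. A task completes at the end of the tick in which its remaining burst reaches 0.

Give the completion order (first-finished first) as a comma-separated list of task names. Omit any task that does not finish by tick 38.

completion order = A, F, E, H, C, D, G, B

t=0: ready={A,E} → run A
t=1: ready={A,E} → run A
t=2: ready={A,B,C,E,G,H} → run A
t=3: ready={B,C,E,F,G,H} → run F
t=4: ready={B,C,D,E,F,G,H} → run F
t=5: ready={B,C,D,E,G,H} → run E
t=6: ready={B,C,D,E,G,H} → run E
t=7: ready={B,C,D,E,G,H} → run E
t=8: ready={B,C,D,G,H} → run H
t=9: ready={B,C,D,G,H} → run H
t=10: ready={B,C,D,G,H} → run H
t=11: ready={B,C,D,G,H} → run H
t=12: ready={B,C,D,G,H} → run H
t=13: ready={B,C,D,G} → run C
t=14: ready={B,C,D,G} → run C
t=15: ready={B,C,D,G} → run C
t=16: ready={B,D,G} → run D
t=17: ready={B,D,G} → run D
t=18: ready={B,D,G} → run D
t=19: ready={B,D,G} → run D
t=20: ready={B,D,G} → run D
t=21: ready={B,D,G} → run D
t=22: ready={B,D,G} → run D
t=23: ready={B,D,G} → run D
t=24: ready={B,G} → run G
t=25: ready={B,G} → run G
t=26: ready={B,G} → run G
t=27: ready={B} → run B
t=28: ready={B} → run B
t=29: ready={B} → run B
t=30: ready={B} → run B
t=31: ready={B} → run B
t=32: ready={B} → run B
t=33: ready={B} → run B
t=34: ready={B} → run B
t=35: (idle)
t=36: (idle)
t=37: (idle)
t=38: (idle)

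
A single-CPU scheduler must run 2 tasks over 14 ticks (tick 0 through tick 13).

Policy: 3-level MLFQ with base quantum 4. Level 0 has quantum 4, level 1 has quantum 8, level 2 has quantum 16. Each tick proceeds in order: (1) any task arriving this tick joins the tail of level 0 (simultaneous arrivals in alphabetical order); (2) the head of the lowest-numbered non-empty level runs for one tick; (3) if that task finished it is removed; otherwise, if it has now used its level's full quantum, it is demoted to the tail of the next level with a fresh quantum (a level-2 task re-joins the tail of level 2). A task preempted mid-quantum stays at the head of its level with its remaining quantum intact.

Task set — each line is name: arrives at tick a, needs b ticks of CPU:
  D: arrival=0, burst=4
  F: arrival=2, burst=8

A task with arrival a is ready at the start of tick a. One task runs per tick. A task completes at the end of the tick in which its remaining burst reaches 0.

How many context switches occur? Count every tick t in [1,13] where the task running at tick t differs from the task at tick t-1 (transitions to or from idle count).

t=0: L0/L1/L2 = D/-/- → run D
t=1: L0/L1/L2 = D/-/- → run D
t=2: L0/L1/L2 = DF/-/- → run D
t=3: L0/L1/L2 = DF/-/- → run D
t=4: L0/L1/L2 = F/-/- → run F
t=5: L0/L1/L2 = F/-/- → run F
t=6: L0/L1/L2 = F/-/- → run F
t=7: L0/L1/L2 = F/-/- → run F
t=8: L0/L1/L2 = -/F/- → run F
t=9: L0/L1/L2 = -/F/- → run F
t=10: L0/L1/L2 = -/F/- → run F
t=11: L0/L1/L2 = -/F/- → run F
t=12: (idle)
t=13: (idle)

context switches = 2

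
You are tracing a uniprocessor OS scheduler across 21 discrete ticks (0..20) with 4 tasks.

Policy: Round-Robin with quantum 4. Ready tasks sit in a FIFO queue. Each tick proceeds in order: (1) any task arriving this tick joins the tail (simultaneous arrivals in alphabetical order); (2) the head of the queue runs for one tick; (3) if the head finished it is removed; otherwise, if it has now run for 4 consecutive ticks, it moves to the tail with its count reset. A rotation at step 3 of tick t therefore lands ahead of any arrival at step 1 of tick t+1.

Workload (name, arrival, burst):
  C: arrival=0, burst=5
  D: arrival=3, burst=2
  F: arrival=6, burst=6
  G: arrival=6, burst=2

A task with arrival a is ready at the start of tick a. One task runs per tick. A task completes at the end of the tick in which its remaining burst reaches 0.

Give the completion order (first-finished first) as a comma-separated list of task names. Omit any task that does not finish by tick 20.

completion order = D, C, G, F

t=0: queue=[C] q_used=0 → run C
t=1: queue=[C] q_used=1 → run C
t=2: queue=[C] q_used=2 → run C
t=3: queue=[C,D] q_used=3 → run C
t=4: queue=[D,C] q_used=0 → run D
t=5: queue=[D,C] q_used=1 → run D
t=6: queue=[C,F,G] q_used=0 → run C
t=7: queue=[F,G] q_used=0 → run F
t=8: queue=[F,G] q_used=1 → run F
t=9: queue=[F,G] q_used=2 → run F
t=10: queue=[F,G] q_used=3 → run F
t=11: queue=[G,F] q_used=0 → run G
t=12: queue=[G,F] q_used=1 → run G
t=13: queue=[F] q_used=0 → run F
t=14: queue=[F] q_used=1 → run F
t=15: (idle)
t=16: (idle)
t=17: (idle)
t=18: (idle)
t=19: (idle)
t=20: (idle)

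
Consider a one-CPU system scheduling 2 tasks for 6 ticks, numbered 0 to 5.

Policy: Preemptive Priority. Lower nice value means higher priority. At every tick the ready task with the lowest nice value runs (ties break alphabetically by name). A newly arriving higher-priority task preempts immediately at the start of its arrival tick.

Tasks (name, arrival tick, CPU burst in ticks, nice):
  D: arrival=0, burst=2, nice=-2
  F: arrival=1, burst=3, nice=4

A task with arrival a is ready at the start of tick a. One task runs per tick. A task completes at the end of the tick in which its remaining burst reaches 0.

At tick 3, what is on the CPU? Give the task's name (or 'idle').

running at tick 3 = F

t=0: ready={D} → run D
t=1: ready={D,F} → run D
t=2: ready={F} → run F
t=3: ready={F} → run F
t=4: ready={F} → run F
t=5: (idle)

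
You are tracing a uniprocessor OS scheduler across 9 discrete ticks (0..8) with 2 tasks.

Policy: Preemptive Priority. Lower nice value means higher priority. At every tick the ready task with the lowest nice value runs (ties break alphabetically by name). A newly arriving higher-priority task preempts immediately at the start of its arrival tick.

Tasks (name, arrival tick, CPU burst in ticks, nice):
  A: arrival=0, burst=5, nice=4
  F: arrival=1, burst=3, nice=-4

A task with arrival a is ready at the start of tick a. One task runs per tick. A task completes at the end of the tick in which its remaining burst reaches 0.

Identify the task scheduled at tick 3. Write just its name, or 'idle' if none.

t=0: ready={A} → run A
t=1: ready={A,F} → run F
t=2: ready={A,F} → run F
t=3: ready={A,F} → run F
t=4: ready={A} → run A
t=5: ready={A} → run A
t=6: ready={A} → run A
t=7: ready={A} → run A
t=8: (idle)

running at tick 3 = F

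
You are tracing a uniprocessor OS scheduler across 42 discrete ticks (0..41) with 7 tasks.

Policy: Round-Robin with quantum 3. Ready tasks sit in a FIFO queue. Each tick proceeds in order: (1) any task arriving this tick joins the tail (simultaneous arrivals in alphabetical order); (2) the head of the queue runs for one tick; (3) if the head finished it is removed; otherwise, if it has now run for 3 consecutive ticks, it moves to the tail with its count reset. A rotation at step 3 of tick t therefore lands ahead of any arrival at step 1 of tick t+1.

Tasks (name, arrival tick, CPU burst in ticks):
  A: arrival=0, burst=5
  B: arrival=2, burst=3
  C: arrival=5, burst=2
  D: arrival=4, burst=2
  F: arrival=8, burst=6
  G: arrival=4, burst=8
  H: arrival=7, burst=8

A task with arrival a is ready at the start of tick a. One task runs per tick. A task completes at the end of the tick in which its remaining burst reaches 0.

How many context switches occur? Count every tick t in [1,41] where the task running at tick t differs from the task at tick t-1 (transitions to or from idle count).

context switches = 13

t=0: queue=[A] q_used=0 → run A
t=1: queue=[A] q_used=1 → run A
t=2: queue=[A,B] q_used=2 → run A
t=3: queue=[B,A] q_used=0 → run B
t=4: queue=[B,A,D,G] q_used=1 → run B
t=5: queue=[B,A,D,G,C] q_used=2 → run B
t=6: queue=[A,D,G,C] q_used=0 → run A
t=7: queue=[A,D,G,C,H] q_used=1 → run A
t=8: queue=[D,G,C,H,F] q_used=0 → run D
t=9: queue=[D,G,C,H,F] q_used=1 → run D
t=10: queue=[G,C,H,F] q_used=0 → run G
t=11: queue=[G,C,H,F] q_used=1 → run G
t=12: queue=[G,C,H,F] q_used=2 → run G
t=13: queue=[C,H,F,G] q_used=0 → run C
t=14: queue=[C,H,F,G] q_used=1 → run C
t=15: queue=[H,F,G] q_used=0 → run H
t=16: queue=[H,F,G] q_used=1 → run H
t=17: queue=[H,F,G] q_used=2 → run H
t=18: queue=[F,G,H] q_used=0 → run F
t=19: queue=[F,G,H] q_used=1 → run F
t=20: queue=[F,G,H] q_used=2 → run F
t=21: queue=[G,H,F] q_used=0 → run G
t=22: queue=[G,H,F] q_used=1 → run G
t=23: queue=[G,H,F] q_used=2 → run G
t=24: queue=[H,F,G] q_used=0 → run H
t=25: queue=[H,F,G] q_used=1 → run H
t=26: queue=[H,F,G] q_used=2 → run H
t=27: queue=[F,G,H] q_used=0 → run F
t=28: queue=[F,G,H] q_used=1 → run F
t=29: queue=[F,G,H] q_used=2 → run F
t=30: queue=[G,H] q_used=0 → run G
t=31: queue=[G,H] q_used=1 → run G
t=32: queue=[H] q_used=0 → run H
t=33: queue=[H] q_used=1 → run H
t=34: (idle)
t=35: (idle)
t=36: (idle)
t=37: (idle)
t=38: (idle)
t=39: (idle)
t=40: (idle)
t=41: (idle)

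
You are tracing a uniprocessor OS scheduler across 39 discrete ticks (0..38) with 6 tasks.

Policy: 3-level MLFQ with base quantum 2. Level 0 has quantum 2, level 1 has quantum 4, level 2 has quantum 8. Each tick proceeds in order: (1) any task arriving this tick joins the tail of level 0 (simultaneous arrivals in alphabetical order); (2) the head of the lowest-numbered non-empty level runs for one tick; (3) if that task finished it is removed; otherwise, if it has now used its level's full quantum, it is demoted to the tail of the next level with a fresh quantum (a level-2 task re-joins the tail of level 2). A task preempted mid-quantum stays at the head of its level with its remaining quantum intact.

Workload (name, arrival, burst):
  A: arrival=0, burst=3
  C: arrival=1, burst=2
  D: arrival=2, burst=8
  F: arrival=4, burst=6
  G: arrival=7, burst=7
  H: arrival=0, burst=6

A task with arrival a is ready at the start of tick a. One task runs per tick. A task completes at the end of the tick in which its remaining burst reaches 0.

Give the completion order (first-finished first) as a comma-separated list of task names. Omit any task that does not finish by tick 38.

completion order = C, A, H, F, D, G

t=0: L0/L1/L2 = AH/-/- → run A
t=1: L0/L1/L2 = AHC/-/- → run A
t=2: L0/L1/L2 = HCD/A/- → run H
t=3: L0/L1/L2 = HCD/A/- → run H
t=4: L0/L1/L2 = CDF/AH/- → run C
t=5: L0/L1/L2 = CDF/AH/- → run C
t=6: L0/L1/L2 = DF/AH/- → run D
t=7: L0/L1/L2 = DFG/AH/- → run D
t=8: L0/L1/L2 = FG/AHD/- → run F
t=9: L0/L1/L2 = FG/AHD/- → run F
t=10: L0/L1/L2 = G/AHDF/- → run G
t=11: L0/L1/L2 = G/AHDF/- → run G
t=12: L0/L1/L2 = -/AHDFG/- → run A
t=13: L0/L1/L2 = -/HDFG/- → run H
t=14: L0/L1/L2 = -/HDFG/- → run H
t=15: L0/L1/L2 = -/HDFG/- → run H
t=16: L0/L1/L2 = -/HDFG/- → run H
t=17: L0/L1/L2 = -/DFG/- → run D
t=18: L0/L1/L2 = -/DFG/- → run D
t=19: L0/L1/L2 = -/DFG/- → run D
t=20: L0/L1/L2 = -/DFG/- → run D
t=21: L0/L1/L2 = -/FG/D → run F
t=22: L0/L1/L2 = -/FG/D → run F
t=23: L0/L1/L2 = -/FG/D → run F
t=24: L0/L1/L2 = -/FG/D → run F
t=25: L0/L1/L2 = -/G/D → run G
t=26: L0/L1/L2 = -/G/D → run G
t=27: L0/L1/L2 = -/G/D → run G
t=28: L0/L1/L2 = -/G/D → run G
t=29: L0/L1/L2 = -/-/DG → run D
t=30: L0/L1/L2 = -/-/DG → run D
t=31: L0/L1/L2 = -/-/G → run G
t=32: (idle)
t=33: (idle)
t=34: (idle)
t=35: (idle)
t=36: (idle)
t=37: (idle)
t=38: (idle)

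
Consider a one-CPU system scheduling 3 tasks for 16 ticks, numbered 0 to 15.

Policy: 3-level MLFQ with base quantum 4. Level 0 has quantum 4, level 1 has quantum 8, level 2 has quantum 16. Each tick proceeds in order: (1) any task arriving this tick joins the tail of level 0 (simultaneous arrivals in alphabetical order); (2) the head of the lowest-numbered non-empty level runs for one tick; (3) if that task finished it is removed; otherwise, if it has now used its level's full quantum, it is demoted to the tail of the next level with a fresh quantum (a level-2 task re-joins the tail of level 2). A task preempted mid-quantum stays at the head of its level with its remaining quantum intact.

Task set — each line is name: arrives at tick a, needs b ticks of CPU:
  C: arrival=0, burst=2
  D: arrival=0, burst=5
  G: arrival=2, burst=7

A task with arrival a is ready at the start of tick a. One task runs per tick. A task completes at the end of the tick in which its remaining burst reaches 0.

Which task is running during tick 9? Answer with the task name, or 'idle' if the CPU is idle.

t=0: L0/L1/L2 = CD/-/- → run C
t=1: L0/L1/L2 = CD/-/- → run C
t=2: L0/L1/L2 = DG/-/- → run D
t=3: L0/L1/L2 = DG/-/- → run D
t=4: L0/L1/L2 = DG/-/- → run D
t=5: L0/L1/L2 = DG/-/- → run D
t=6: L0/L1/L2 = G/D/- → run G
t=7: L0/L1/L2 = G/D/- → run G
t=8: L0/L1/L2 = G/D/- → run G
t=9: L0/L1/L2 = G/D/- → run G
t=10: L0/L1/L2 = -/DG/- → run D
t=11: L0/L1/L2 = -/G/- → run G
t=12: L0/L1/L2 = -/G/- → run G
t=13: L0/L1/L2 = -/G/- → run G
t=14: (idle)
t=15: (idle)

running at tick 9 = G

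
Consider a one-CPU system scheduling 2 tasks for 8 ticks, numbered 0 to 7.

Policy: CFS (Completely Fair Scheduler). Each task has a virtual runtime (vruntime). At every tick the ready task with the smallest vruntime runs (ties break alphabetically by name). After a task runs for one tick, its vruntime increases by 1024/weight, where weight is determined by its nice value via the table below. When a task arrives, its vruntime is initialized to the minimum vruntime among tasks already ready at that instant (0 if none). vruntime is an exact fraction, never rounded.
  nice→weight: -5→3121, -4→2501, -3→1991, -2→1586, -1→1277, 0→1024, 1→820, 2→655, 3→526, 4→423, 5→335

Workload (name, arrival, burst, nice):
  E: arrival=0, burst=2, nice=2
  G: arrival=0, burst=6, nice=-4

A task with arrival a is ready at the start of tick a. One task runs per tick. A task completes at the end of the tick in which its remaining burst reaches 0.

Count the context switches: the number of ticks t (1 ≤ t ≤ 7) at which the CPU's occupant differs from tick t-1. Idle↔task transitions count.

context switches = 3

t=0: vr[E=0 G=0] → run E
t=1: vr[E=1024/655 G=0] → run G
t=2: vr[E=1024/655 G=1024/2501] → run G
t=3: vr[E=1024/655 G=2048/2501] → run G
t=4: vr[E=1024/655 G=3072/2501] → run G
t=5: vr[E=1024/655 G=4096/2501] → run E
t=6: vr[G=4096/2501] → run G
t=7: vr[G=5120/2501] → run G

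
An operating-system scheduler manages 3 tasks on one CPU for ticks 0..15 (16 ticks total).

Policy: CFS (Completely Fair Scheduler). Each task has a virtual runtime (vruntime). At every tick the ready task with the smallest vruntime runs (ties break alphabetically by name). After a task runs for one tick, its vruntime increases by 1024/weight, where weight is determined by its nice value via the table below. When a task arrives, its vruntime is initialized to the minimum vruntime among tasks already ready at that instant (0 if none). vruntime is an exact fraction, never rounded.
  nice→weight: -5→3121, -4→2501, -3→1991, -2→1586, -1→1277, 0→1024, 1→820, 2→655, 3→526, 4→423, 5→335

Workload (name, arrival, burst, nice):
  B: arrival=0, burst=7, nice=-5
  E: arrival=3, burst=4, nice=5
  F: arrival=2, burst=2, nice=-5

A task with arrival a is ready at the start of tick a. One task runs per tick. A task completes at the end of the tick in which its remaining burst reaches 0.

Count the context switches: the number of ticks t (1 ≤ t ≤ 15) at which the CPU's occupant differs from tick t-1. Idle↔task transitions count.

context switches = 7

t=0: vr[B=0] → run B
t=1: vr[B=1024/3121] → run B
t=2: vr[B=2048/3121 F=2048/3121] → run B
t=3: vr[B=3072/3121 E=2048/3121 F=2048/3121] → run E
t=4: vr[B=3072/3121 E=3881984/1045535 F=2048/3121] → run F
t=5: vr[B=3072/3121 E=3881984/1045535 F=3072/3121] → run B
t=6: vr[B=4096/3121 E=3881984/1045535 F=3072/3121] → run F
t=7: vr[B=4096/3121 E=3881984/1045535] → run B
t=8: vr[B=5120/3121 E=3881984/1045535] → run B
t=9: vr[B=6144/3121 E=3881984/1045535] → run B
t=10: vr[E=3881984/1045535] → run E
t=11: vr[E=7077888/1045535] → run E
t=12: vr[E=10273792/1045535] → run E
t=13: (idle)
t=14: (idle)
t=15: (idle)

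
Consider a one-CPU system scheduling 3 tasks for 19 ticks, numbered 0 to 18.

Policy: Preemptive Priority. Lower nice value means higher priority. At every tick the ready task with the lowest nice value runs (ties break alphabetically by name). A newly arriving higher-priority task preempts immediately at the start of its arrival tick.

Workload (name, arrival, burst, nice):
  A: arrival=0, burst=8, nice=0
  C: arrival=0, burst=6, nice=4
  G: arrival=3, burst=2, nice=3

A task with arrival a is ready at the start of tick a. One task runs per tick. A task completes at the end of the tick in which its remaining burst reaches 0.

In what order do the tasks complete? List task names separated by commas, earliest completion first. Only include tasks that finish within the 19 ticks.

t=0: ready={A,C} → run A
t=1: ready={A,C} → run A
t=2: ready={A,C} → run A
t=3: ready={A,C,G} → run A
t=4: ready={A,C,G} → run A
t=5: ready={A,C,G} → run A
t=6: ready={A,C,G} → run A
t=7: ready={A,C,G} → run A
t=8: ready={C,G} → run G
t=9: ready={C,G} → run G
t=10: ready={C} → run C
t=11: ready={C} → run C
t=12: ready={C} → run C
t=13: ready={C} → run C
t=14: ready={C} → run C
t=15: ready={C} → run C
t=16: (idle)
t=17: (idle)
t=18: (idle)

completion order = A, G, C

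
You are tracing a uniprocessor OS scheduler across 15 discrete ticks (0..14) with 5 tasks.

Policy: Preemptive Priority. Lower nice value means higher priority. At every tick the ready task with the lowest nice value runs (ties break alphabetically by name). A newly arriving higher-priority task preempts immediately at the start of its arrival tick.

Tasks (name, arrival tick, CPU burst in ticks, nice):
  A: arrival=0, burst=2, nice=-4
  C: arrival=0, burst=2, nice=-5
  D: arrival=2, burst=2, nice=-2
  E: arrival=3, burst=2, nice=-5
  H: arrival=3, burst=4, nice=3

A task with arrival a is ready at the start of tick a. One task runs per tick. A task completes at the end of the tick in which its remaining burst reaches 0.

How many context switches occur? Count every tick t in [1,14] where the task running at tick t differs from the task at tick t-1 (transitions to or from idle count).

t=0: ready={A,C} → run C
t=1: ready={A,C} → run C
t=2: ready={A,D} → run A
t=3: ready={A,D,E,H} → run E
t=4: ready={A,D,E,H} → run E
t=5: ready={A,D,H} → run A
t=6: ready={D,H} → run D
t=7: ready={D,H} → run D
t=8: ready={H} → run H
t=9: ready={H} → run H
t=10: ready={H} → run H
t=11: ready={H} → run H
t=12: (idle)
t=13: (idle)
t=14: (idle)

context switches = 6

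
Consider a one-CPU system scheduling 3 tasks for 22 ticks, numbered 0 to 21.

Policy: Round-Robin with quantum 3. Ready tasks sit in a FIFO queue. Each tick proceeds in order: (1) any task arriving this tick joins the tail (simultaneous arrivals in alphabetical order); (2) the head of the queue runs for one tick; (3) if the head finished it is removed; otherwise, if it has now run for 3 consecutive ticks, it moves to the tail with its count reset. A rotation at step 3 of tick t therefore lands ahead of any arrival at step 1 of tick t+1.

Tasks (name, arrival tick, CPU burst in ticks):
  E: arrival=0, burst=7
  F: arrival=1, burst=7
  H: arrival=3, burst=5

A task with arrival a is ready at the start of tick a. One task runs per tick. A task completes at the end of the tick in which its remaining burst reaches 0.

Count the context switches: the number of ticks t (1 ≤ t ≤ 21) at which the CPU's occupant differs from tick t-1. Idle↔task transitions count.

t=0: queue=[E] q_used=0 → run E
t=1: queue=[E,F] q_used=1 → run E
t=2: queue=[E,F] q_used=2 → run E
t=3: queue=[F,E,H] q_used=0 → run F
t=4: queue=[F,E,H] q_used=1 → run F
t=5: queue=[F,E,H] q_used=2 → run F
t=6: queue=[E,H,F] q_used=0 → run E
t=7: queue=[E,H,F] q_used=1 → run E
t=8: queue=[E,H,F] q_used=2 → run E
t=9: queue=[H,F,E] q_used=0 → run H
t=10: queue=[H,F,E] q_used=1 → run H
t=11: queue=[H,F,E] q_used=2 → run H
t=12: queue=[F,E,H] q_used=0 → run F
t=13: queue=[F,E,H] q_used=1 → run F
t=14: queue=[F,E,H] q_used=2 → run F
t=15: queue=[E,H,F] q_used=0 → run E
t=16: queue=[H,F] q_used=0 → run H
t=17: queue=[H,F] q_used=1 → run H
t=18: queue=[F] q_used=0 → run F
t=19: (idle)
t=20: (idle)
t=21: (idle)

context switches = 8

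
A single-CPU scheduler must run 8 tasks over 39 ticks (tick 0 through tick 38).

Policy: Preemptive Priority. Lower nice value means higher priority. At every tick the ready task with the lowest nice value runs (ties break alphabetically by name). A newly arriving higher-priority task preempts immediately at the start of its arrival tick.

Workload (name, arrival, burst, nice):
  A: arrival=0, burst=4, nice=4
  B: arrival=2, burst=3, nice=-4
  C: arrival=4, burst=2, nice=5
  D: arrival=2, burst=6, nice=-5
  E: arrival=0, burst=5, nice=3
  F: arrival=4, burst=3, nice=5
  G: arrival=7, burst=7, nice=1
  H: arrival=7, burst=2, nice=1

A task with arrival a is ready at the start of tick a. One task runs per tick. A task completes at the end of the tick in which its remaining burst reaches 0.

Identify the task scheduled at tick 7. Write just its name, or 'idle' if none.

running at tick 7 = D

t=0: ready={A,E} → run E
t=1: ready={A,E} → run E
t=2: ready={A,B,D,E} → run D
t=3: ready={A,B,D,E} → run D
t=4: ready={A,B,C,D,E,F} → run D
t=5: ready={A,B,C,D,E,F} → run D
t=6: ready={A,B,C,D,E,F} → run D
t=7: ready={A,B,C,D,E,F,G,H} → run D
t=8: ready={A,B,C,E,F,G,H} → run B
t=9: ready={A,B,C,E,F,G,H} → run B
t=10: ready={A,B,C,E,F,G,H} → run B
t=11: ready={A,C,E,F,G,H} → run G
t=12: ready={A,C,E,F,G,H} → run G
t=13: ready={A,C,E,F,G,H} → run G
t=14: ready={A,C,E,F,G,H} → run G
t=15: ready={A,C,E,F,G,H} → run G
t=16: ready={A,C,E,F,G,H} → run G
t=17: ready={A,C,E,F,G,H} → run G
t=18: ready={A,C,E,F,H} → run H
t=19: ready={A,C,E,F,H} → run H
t=20: ready={A,C,E,F} → run E
t=21: ready={A,C,E,F} → run E
t=22: ready={A,C,E,F} → run E
t=23: ready={A,C,F} → run A
t=24: ready={A,C,F} → run A
t=25: ready={A,C,F} → run A
t=26: ready={A,C,F} → run A
t=27: ready={C,F} → run C
t=28: ready={C,F} → run C
t=29: ready={F} → run F
t=30: ready={F} → run F
t=31: ready={F} → run F
t=32: (idle)
t=33: (idle)
t=34: (idle)
t=35: (idle)
t=36: (idle)
t=37: (idle)
t=38: (idle)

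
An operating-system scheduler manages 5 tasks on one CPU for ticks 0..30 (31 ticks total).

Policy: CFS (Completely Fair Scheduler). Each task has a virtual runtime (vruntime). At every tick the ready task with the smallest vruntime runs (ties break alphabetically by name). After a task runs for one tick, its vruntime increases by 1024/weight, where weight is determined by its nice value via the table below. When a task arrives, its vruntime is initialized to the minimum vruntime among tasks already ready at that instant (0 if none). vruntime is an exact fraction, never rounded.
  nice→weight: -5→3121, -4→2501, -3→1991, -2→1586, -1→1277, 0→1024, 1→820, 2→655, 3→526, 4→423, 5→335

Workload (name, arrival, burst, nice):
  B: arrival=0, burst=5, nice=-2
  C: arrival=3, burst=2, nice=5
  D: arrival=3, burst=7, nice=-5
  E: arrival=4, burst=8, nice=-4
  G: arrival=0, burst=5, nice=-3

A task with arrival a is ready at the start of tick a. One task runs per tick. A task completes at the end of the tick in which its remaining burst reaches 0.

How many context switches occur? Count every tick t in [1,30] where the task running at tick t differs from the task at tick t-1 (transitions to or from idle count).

context switches = 24

t=0: vr[B=0 G=0] → run B
t=1: vr[B=512/793 G=0] → run G
t=2: vr[B=512/793 G=1024/1991] → run G
t=3: vr[B=512/793 C=512/793 D=512/793 G=2048/1991] → run B
t=4: vr[B=1024/793 C=512/793 D=512/793 E=512/793 G=2048/1991] → run C
t=5: vr[B=1024/793 C=983552/265655 D=512/793 E=512/793 G=2048/1991] → run D
t=6: vr[B=1024/793 C=983552/265655 D=2409984/2474953 E=512/793 G=2048/1991] → run E
t=7: vr[B=1024/793 C=983552/265655 D=2409984/2474953 E=34304/32513 G=2048/1991] → run D
t=8: vr[B=1024/793 C=983552/265655 D=3222016/2474953 E=34304/32513 G=2048/1991] → run G
t=9: vr[B=1024/793 C=983552/265655 D=3222016/2474953 E=34304/32513 G=3072/1991] → run E
t=10: vr[B=1024/793 C=983552/265655 D=3222016/2474953 E=47616/32513 G=3072/1991] → run B
t=11: vr[B=1536/793 C=983552/265655 D=3222016/2474953 E=47616/32513 G=3072/1991] → run D
t=12: vr[B=1536/793 C=983552/265655 D=4034048/2474953 E=47616/32513 G=3072/1991] → run E
t=13: vr[B=1536/793 C=983552/265655 D=4034048/2474953 E=60928/32513 G=3072/1991] → run G
t=14: vr[B=1536/793 C=983552/265655 D=4034048/2474953 E=60928/32513 G=4096/1991] → run D
t=15: vr[B=1536/793 C=983552/265655 D=4846080/2474953 E=60928/32513 G=4096/1991] → run E
t=16: vr[B=1536/793 C=983552/265655 D=4846080/2474953 E=74240/32513 G=4096/1991] → run B
t=17: vr[B=2048/793 C=983552/265655 D=4846080/2474953 E=74240/32513 G=4096/1991] → run D
t=18: vr[B=2048/793 C=983552/265655 D=5658112/2474953 E=74240/32513 G=4096/1991] → run G
t=19: vr[B=2048/793 C=983552/265655 D=5658112/2474953 E=74240/32513] → run E
t=20: vr[B=2048/793 C=983552/265655 D=5658112/2474953 E=87552/32513] → run D
t=21: vr[B=2048/793 C=983552/265655 D=6470144/2474953 E=87552/32513] → run B
t=22: vr[C=983552/265655 D=6470144/2474953 E=87552/32513] → run D
t=23: vr[C=983552/265655 E=87552/32513] → run E
t=24: vr[C=983552/265655 E=100864/32513] → run E
t=25: vr[C=983552/265655 E=114176/32513] → run E
t=26: vr[C=983552/265655] → run C
t=27: (idle)
t=28: (idle)
t=29: (idle)
t=30: (idle)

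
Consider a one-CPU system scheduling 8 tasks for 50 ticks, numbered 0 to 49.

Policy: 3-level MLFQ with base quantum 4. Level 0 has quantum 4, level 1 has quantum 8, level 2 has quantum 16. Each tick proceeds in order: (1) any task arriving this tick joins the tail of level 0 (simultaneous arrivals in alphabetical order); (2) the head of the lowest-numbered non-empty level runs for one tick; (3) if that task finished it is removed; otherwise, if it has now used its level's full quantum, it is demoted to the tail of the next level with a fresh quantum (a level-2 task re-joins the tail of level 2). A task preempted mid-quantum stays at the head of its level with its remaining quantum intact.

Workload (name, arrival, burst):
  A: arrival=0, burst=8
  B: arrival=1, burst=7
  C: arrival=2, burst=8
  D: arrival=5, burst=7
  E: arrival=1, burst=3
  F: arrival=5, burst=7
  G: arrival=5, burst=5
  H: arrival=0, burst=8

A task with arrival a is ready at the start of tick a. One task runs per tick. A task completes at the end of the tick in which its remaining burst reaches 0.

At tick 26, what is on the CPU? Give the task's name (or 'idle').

t=0: L0/L1/L2 = AH/-/- → run A
t=1: L0/L1/L2 = AHBE/-/- → run A
t=2: L0/L1/L2 = AHBEC/-/- → run A
t=3: L0/L1/L2 = AHBEC/-/- → run A
t=4: L0/L1/L2 = HBEC/A/- → run H
t=5: L0/L1/L2 = HBECDFG/A/- → run H
t=6: L0/L1/L2 = HBECDFG/A/- → run H
t=7: L0/L1/L2 = HBECDFG/A/- → run H
t=8: L0/L1/L2 = BECDFG/AH/- → run B
t=9: L0/L1/L2 = BECDFG/AH/- → run B
t=10: L0/L1/L2 = BECDFG/AH/- → run B
t=11: L0/L1/L2 = BECDFG/AH/- → run B
t=12: L0/L1/L2 = ECDFG/AHB/- → run E
t=13: L0/L1/L2 = ECDFG/AHB/- → run E
t=14: L0/L1/L2 = ECDFG/AHB/- → run E
t=15: L0/L1/L2 = CDFG/AHB/- → run C
t=16: L0/L1/L2 = CDFG/AHB/- → run C
t=17: L0/L1/L2 = CDFG/AHB/- → run C
t=18: L0/L1/L2 = CDFG/AHB/- → run C
t=19: L0/L1/L2 = DFG/AHBC/- → run D
t=20: L0/L1/L2 = DFG/AHBC/- → run D
t=21: L0/L1/L2 = DFG/AHBC/- → run D
t=22: L0/L1/L2 = DFG/AHBC/- → run D
t=23: L0/L1/L2 = FG/AHBCD/- → run F
t=24: L0/L1/L2 = FG/AHBCD/- → run F
t=25: L0/L1/L2 = FG/AHBCD/- → run F
t=26: L0/L1/L2 = FG/AHBCD/- → run F
t=27: L0/L1/L2 = G/AHBCDF/- → run G
t=28: L0/L1/L2 = G/AHBCDF/- → run G
t=29: L0/L1/L2 = G/AHBCDF/- → run G
t=30: L0/L1/L2 = G/AHBCDF/- → run G
t=31: L0/L1/L2 = -/AHBCDFG/- → run A
t=32: L0/L1/L2 = -/AHBCDFG/- → run A
t=33: L0/L1/L2 = -/AHBCDFG/- → run A
t=34: L0/L1/L2 = -/AHBCDFG/- → run A
t=35: L0/L1/L2 = -/HBCDFG/- → run H
t=36: L0/L1/L2 = -/HBCDFG/- → run H
t=37: L0/L1/L2 = -/HBCDFG/- → run H
t=38: L0/L1/L2 = -/HBCDFG/- → run H
t=39: L0/L1/L2 = -/BCDFG/- → run B
t=40: L0/L1/L2 = -/BCDFG/- → run B
t=41: L0/L1/L2 = -/BCDFG/- → run B
t=42: L0/L1/L2 = -/CDFG/- → run C
t=43: L0/L1/L2 = -/CDFG/- → run C
t=44: L0/L1/L2 = -/CDFG/- → run C
t=45: L0/L1/L2 = -/CDFG/- → run C
t=46: L0/L1/L2 = -/DFG/- → run D
t=47: L0/L1/L2 = -/DFG/- → run D
t=48: L0/L1/L2 = -/DFG/- → run D
t=49: L0/L1/L2 = -/FG/- → run F

running at tick 26 = F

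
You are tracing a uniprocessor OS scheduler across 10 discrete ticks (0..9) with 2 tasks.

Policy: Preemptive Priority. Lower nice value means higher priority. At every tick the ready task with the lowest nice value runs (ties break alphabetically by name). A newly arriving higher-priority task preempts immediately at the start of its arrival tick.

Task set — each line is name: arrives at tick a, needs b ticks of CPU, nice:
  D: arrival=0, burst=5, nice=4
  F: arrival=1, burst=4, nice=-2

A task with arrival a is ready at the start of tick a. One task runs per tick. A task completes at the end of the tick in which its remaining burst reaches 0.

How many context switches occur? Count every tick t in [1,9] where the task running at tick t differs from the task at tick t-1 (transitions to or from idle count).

context switches = 3

t=0: ready={D} → run D
t=1: ready={D,F} → run F
t=2: ready={D,F} → run F
t=3: ready={D,F} → run F
t=4: ready={D,F} → run F
t=5: ready={D} → run D
t=6: ready={D} → run D
t=7: ready={D} → run D
t=8: ready={D} → run D
t=9: (idle)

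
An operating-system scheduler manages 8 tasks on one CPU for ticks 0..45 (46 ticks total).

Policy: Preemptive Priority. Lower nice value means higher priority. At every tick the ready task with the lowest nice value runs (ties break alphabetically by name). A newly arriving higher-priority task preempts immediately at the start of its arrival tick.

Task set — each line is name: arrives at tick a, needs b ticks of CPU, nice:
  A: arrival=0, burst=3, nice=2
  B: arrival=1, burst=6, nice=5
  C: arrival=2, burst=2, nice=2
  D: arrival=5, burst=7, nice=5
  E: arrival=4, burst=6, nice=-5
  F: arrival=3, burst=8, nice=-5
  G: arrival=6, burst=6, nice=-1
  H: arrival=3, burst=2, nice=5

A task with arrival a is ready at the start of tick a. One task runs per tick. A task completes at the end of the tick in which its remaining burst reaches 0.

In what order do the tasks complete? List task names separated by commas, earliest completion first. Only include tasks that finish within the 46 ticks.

completion order = A, E, F, G, C, B, D, H

t=0: ready={A} → run A
t=1: ready={A,B} → run A
t=2: ready={A,B,C} → run A
t=3: ready={B,C,F,H} → run F
t=4: ready={B,C,E,F,H} → run E
t=5: ready={B,C,D,E,F,H} → run E
t=6: ready={B,C,D,E,F,G,H} → run E
t=7: ready={B,C,D,E,F,G,H} → run E
t=8: ready={B,C,D,E,F,G,H} → run E
t=9: ready={B,C,D,E,F,G,H} → run E
t=10: ready={B,C,D,F,G,H} → run F
t=11: ready={B,C,D,F,G,H} → run F
t=12: ready={B,C,D,F,G,H} → run F
t=13: ready={B,C,D,F,G,H} → run F
t=14: ready={B,C,D,F,G,H} → run F
t=15: ready={B,C,D,F,G,H} → run F
t=16: ready={B,C,D,F,G,H} → run F
t=17: ready={B,C,D,G,H} → run G
t=18: ready={B,C,D,G,H} → run G
t=19: ready={B,C,D,G,H} → run G
t=20: ready={B,C,D,G,H} → run G
t=21: ready={B,C,D,G,H} → run G
t=22: ready={B,C,D,G,H} → run G
t=23: ready={B,C,D,H} → run C
t=24: ready={B,C,D,H} → run C
t=25: ready={B,D,H} → run B
t=26: ready={B,D,H} → run B
t=27: ready={B,D,H} → run B
t=28: ready={B,D,H} → run B
t=29: ready={B,D,H} → run B
t=30: ready={B,D,H} → run B
t=31: ready={D,H} → run D
t=32: ready={D,H} → run D
t=33: ready={D,H} → run D
t=34: ready={D,H} → run D
t=35: ready={D,H} → run D
t=36: ready={D,H} → run D
t=37: ready={D,H} → run D
t=38: ready={H} → run H
t=39: ready={H} → run H
t=40: (idle)
t=41: (idle)
t=42: (idle)
t=43: (idle)
t=44: (idle)
t=45: (idle)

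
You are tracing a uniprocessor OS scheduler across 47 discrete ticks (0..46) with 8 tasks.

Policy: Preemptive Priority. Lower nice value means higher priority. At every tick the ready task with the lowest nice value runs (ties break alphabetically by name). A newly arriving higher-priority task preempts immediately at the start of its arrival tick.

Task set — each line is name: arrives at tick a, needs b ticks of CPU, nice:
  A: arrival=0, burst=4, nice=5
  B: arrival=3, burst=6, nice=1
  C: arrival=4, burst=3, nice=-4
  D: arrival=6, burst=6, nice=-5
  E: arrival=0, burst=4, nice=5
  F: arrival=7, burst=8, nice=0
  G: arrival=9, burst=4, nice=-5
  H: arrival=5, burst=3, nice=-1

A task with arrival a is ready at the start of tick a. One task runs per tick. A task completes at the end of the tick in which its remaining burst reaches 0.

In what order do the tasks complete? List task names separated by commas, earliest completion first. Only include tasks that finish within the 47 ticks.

t=0: ready={A,E} → run A
t=1: ready={A,E} → run A
t=2: ready={A,E} → run A
t=3: ready={A,B,E} → run B
t=4: ready={A,B,C,E} → run C
t=5: ready={A,B,C,E,H} → run C
t=6: ready={A,B,C,D,E,H} → run D
t=7: ready={A,B,C,D,E,F,H} → run D
t=8: ready={A,B,C,D,E,F,H} → run D
t=9: ready={A,B,C,D,E,F,G,H} → run D
t=10: ready={A,B,C,D,E,F,G,H} → run D
t=11: ready={A,B,C,D,E,F,G,H} → run D
t=12: ready={A,B,C,E,F,G,H} → run G
t=13: ready={A,B,C,E,F,G,H} → run G
t=14: ready={A,B,C,E,F,G,H} → run G
t=15: ready={A,B,C,E,F,G,H} → run G
t=16: ready={A,B,C,E,F,H} → run C
t=17: ready={A,B,E,F,H} → run H
t=18: ready={A,B,E,F,H} → run H
t=19: ready={A,B,E,F,H} → run H
t=20: ready={A,B,E,F} → run F
t=21: ready={A,B,E,F} → run F
t=22: ready={A,B,E,F} → run F
t=23: ready={A,B,E,F} → run F
t=24: ready={A,B,E,F} → run F
t=25: ready={A,B,E,F} → run F
t=26: ready={A,B,E,F} → run F
t=27: ready={A,B,E,F} → run F
t=28: ready={A,B,E} → run B
t=29: ready={A,B,E} → run B
t=30: ready={A,B,E} → run B
t=31: ready={A,B,E} → run B
t=32: ready={A,B,E} → run B
t=33: ready={A,E} → run A
t=34: ready={E} → run E
t=35: ready={E} → run E
t=36: ready={E} → run E
t=37: ready={E} → run E
t=38: (idle)
t=39: (idle)
t=40: (idle)
t=41: (idle)
t=42: (idle)
t=43: (idle)
t=44: (idle)
t=45: (idle)
t=46: (idle)

completion order = D, G, C, H, F, B, A, E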